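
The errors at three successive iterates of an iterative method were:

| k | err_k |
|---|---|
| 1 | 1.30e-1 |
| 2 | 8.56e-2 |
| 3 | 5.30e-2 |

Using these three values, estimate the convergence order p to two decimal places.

p ≈ ln(err_3/err_2) / ln(err_2/err_1)
  = ln(5.30e-2/8.56e-2) / ln(8.56e-2/1.30e-1)
  = ln(0.619159) / ln(0.658462)
  = -0.47939 / -0.41785 ≈ 1.14728

1.15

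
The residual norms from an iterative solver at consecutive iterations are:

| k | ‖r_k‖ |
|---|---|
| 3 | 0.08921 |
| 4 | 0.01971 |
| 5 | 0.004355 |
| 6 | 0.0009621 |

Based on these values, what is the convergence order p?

Consecutive ratios: ‖r_6‖/‖r_5‖ = 0.0009621/0.004355 = 0.220918, ‖r_5‖/‖r_4‖ = 0.004355/0.01971 = 0.220954.
p ≈ ln(0.220918)/ln(0.220954) = -1.5100/-1.5098 ≈ 1.00.
So the convergence is linear (order 1).

1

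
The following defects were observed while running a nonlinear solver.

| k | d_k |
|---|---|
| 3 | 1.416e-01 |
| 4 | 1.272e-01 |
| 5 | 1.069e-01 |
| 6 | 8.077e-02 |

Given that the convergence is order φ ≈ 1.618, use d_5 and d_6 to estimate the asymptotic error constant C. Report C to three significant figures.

3.01

C ≈ d_6 / d_5^1.618
  = 8.077e-02 / (1.069e-01)^1.618
  = 8.077e-02 / 0.0268464 ≈ 3.0086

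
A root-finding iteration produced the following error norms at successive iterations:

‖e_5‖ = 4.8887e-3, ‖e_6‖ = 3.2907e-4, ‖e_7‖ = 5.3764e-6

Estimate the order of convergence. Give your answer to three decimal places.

1.525

p ≈ ln(‖e_7‖/‖e_6‖) / ln(‖e_6‖/‖e_5‖)
  = ln(5.3764e-6/3.2907e-4) / ln(3.2907e-4/4.8887e-3)
  = ln(0.0163382) / ln(0.0673124)
  = -4.114249 / -2.698411 ≈ 1.524693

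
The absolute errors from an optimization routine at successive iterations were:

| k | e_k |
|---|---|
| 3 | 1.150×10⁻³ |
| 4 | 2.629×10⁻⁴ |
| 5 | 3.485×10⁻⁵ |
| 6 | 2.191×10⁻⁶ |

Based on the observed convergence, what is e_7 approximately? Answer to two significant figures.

First estimate the order: p ≈ ln(e_6/e_5) / ln(e_5/e_4) = ln(2.191×10⁻⁶/3.485×10⁻⁵)/ln(3.485×10⁻⁵/2.629×10⁻⁴) = ln(0.0628694)/ln(0.13256) ≈ 1.3692.
Then e_7 ≈ e_6·(e_6/e_5)^p = 2.191×10⁻⁶·(0.0628694)^1.3692 = 2.191×10⁻⁶·0.0226372 ≈ 4.96e-08.

5.0e-8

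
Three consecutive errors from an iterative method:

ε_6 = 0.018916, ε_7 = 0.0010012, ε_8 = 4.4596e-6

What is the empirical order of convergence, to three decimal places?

p ≈ ln(ε_8/ε_7) / ln(ε_7/ε_6)
  = ln(4.4596e-6/0.0010012) / ln(0.0010012/0.018916)
  = ln(0.00445425) / ln(0.0529287)
  = -5.413897 / -2.938810 ≈ 1.842207

1.842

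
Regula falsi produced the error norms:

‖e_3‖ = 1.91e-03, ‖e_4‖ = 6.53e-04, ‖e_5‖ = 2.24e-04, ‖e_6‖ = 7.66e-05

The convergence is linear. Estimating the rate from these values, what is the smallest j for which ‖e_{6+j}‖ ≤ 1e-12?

Rate ρ ≈ ‖e_6‖/‖e_5‖ = 7.66e-05/2.24e-04 = 0.3420.
After j more steps, ‖e_{6+j}‖ ≈ 7.66e-05·ρ^j; need ρ^j ≤ 1e-12/7.66e-05 = 1.30548e-08.
j ≥ ln(1.30548e-08)/ln(0.3420) = -18.1541/-1.07294 = 16.920.
So 17 more iterations are needed.

17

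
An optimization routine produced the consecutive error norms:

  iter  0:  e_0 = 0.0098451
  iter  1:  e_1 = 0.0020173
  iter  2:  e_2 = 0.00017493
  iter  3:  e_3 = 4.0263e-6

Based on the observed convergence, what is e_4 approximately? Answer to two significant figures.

First estimate the order: p ≈ ln(e_3/e_2) / ln(e_2/e_1) = ln(4.0263e-6/0.00017493)/ln(0.00017493/0.0020173) = ln(0.0230166)/ln(0.0867149) ≈ 1.5425.
Then e_4 ≈ e_3·(e_3/e_2)^p = 4.0263e-6·(0.0230166)^1.5425 = 4.0263e-6·0.00297474 ≈ 1.198e-08.

1.2e-8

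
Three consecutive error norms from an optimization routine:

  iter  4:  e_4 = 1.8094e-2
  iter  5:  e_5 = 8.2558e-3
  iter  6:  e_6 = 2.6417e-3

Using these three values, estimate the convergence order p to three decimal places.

1.452

p ≈ ln(e_6/e_5) / ln(e_5/e_4)
  = ln(2.6417e-3/8.2558e-3) / ln(8.2558e-3/1.8094e-2)
  = ln(0.319981) / ln(0.456273)
  = -1.139494 / -0.784664 ≈ 1.452206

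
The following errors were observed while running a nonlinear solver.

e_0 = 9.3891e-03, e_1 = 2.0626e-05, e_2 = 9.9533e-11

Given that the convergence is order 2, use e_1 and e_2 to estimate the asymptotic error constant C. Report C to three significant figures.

0.234

C ≈ e_2 / e_1^2
  = 9.9533e-11 / (2.0626e-05)^2
  = 9.9533e-11 / 4.25432e-10 ≈ 0.23396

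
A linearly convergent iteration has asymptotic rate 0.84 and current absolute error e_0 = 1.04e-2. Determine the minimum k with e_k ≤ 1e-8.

80

After k steps, e_k ≈ 1.04e-2·0.84^k.
Need 0.84^k ≤ 1e-8/1.04e-2 = 9.61538e-07.
k ≥ ln(9.61538e-07)/ln(0.84) = -13.8547/-0.17435 = 79.465.
Smallest integer k = 80.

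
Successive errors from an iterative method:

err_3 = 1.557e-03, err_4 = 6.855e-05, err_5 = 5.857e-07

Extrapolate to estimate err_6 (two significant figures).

First estimate the order: p ≈ ln(err_5/err_4) / ln(err_4/err_3) = ln(5.857e-07/6.855e-05)/ln(6.855e-05/1.557e-03) = ln(0.00854413)/ln(0.044027) ≈ 1.5250.
Then err_6 ≈ err_5·(err_5/err_4)^p = 5.857e-07·(0.00854413)^1.5250 = 5.857e-07·0.000701122 ≈ 4.106e-10.

4.1e-10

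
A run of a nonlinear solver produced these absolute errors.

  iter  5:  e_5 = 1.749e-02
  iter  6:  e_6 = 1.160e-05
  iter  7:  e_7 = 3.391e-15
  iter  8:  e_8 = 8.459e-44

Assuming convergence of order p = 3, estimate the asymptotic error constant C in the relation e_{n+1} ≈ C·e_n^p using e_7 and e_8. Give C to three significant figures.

C ≈ e_8 / e_7^3
  = 8.459e-44 / (3.391e-15)^3
  = 8.459e-44 / 3.89927e-44 ≈ 2.1694

2.17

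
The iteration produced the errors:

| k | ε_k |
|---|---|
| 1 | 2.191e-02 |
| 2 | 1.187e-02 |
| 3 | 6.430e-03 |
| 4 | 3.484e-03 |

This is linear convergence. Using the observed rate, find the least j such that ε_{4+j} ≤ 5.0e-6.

11

Rate ρ ≈ ε_4/ε_3 = 3.484e-03/6.430e-03 = 0.5418.
After j more steps, ε_{4+j} ≈ 3.484e-03·ρ^j; need ρ^j ≤ 5.0e-6/3.484e-03 = 0.00143513.
j ≥ ln(0.00143513)/ln(0.5418) = -6.5465/-0.61286 = 10.682.
So 11 more iterations are needed.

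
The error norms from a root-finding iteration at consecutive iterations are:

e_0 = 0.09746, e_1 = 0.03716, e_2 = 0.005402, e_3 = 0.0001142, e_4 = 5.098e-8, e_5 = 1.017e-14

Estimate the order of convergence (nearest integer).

2

Consecutive ratios: e_5/e_4 = 1.017e-14/5.098e-8 = 1.9949e-07, e_4/e_3 = 5.098e-8/0.0001142 = 0.00044641.
p ≈ ln(1.9949e-07)/ln(0.00044641) = -15.4275/-7.7143 ≈ 2.00.
So the convergence is quadratic (order 2).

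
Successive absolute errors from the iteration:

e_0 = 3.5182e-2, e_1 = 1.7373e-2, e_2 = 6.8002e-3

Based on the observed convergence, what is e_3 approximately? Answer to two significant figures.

First estimate the order: p ≈ ln(e_2/e_1) / ln(e_1/e_0) = ln(6.8002e-3/1.7373e-2)/ln(1.7373e-2/3.5182e-2) = ln(0.391423)/ln(0.493804) ≈ 1.3293.
Then e_3 ≈ e_2·(e_2/e_1)^p = 6.8002e-3·(0.391423)^1.3293 = 6.8002e-3·0.287412 ≈ 0.001954.

2.0e-3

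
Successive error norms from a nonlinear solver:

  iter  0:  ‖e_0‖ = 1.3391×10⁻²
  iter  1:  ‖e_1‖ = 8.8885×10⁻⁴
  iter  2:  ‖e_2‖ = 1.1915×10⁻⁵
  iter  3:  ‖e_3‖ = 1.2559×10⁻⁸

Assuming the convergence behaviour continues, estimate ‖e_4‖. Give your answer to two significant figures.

First estimate the order: p ≈ ln(‖e_3‖/‖e_2‖) / ln(‖e_2‖/‖e_1‖) = ln(1.2559×10⁻⁸/1.1915×10⁻⁵)/ln(1.1915×10⁻⁵/8.8885×10⁻⁴) = ln(0.00105405)/ln(0.013405) ≈ 1.5897.
Then ‖e_4‖ ≈ ‖e_3‖·(‖e_3‖/‖e_2‖)^p = 1.2559×10⁻⁸·(0.00105405)^1.5897 = 1.2559×10⁻⁸·1.8503e-05 ≈ 2.324e-13.

2.3e-13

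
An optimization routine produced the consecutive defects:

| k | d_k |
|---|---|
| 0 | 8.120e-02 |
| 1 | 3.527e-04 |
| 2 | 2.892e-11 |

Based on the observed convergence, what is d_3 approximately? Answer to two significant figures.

1.6e-32

First estimate the order: p ≈ ln(d_2/d_1) / ln(d_1/d_0) = ln(2.892e-11/3.527e-04)/ln(3.527e-04/8.120e-02) = ln(8.1996e-08)/ln(0.0043436) ≈ 2.9999.
Then d_3 ≈ d_2·(d_2/d_1)^p = 2.892e-11·(8.1996e-08)^2.9999 = 2.892e-11·5.52188e-22 ≈ 1.597e-32.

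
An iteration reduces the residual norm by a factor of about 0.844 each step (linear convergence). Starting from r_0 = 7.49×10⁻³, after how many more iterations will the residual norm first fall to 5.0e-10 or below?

98

After k steps, r_k ≈ 7.49×10⁻³·0.844^k.
Need 0.844^k ≤ 5.0e-10/7.49×10⁻³ = 6.67557e-08.
k ≥ ln(6.67557e-08)/ln(0.844) = -16.5222/-0.16960 = 97.419.
Smallest integer k = 98.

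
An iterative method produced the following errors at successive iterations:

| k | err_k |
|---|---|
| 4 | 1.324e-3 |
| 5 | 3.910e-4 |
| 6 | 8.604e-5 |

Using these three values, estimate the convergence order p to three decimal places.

1.241

p ≈ ln(err_6/err_5) / ln(err_5/err_4)
  = ln(8.604e-5/3.910e-4) / ln(3.910e-4/1.324e-3)
  = ln(0.220051) / ln(0.295317)
  = -1.513896 / -1.219706 ≈ 1.241197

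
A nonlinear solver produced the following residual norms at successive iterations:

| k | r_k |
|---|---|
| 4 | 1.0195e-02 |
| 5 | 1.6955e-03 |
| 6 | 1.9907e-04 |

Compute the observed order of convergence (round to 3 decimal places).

p ≈ ln(r_6/r_5) / ln(r_5/r_4)
  = ln(1.9907e-04/1.6955e-03) / ln(1.6955e-03/1.0195e-02)
  = ln(0.117411) / ln(0.166307)
  = -2.142075 / -1.793920 ≈ 1.194075

1.194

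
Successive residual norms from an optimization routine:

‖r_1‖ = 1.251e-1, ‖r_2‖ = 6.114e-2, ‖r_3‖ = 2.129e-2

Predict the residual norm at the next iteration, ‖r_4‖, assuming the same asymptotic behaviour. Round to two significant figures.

First estimate the order: p ≈ ln(‖r_3‖/‖r_2‖) / ln(‖r_2‖/‖r_1‖) = ln(2.129e-2/6.114e-2)/ln(6.114e-2/1.251e-1) = ln(0.348217)/ln(0.488729) ≈ 1.4735.
Then ‖r_4‖ ≈ ‖r_3‖·(‖r_3‖/‖r_2‖)^p = 2.129e-2·(0.348217)^1.4735 = 2.129e-2·0.211308 ≈ 0.004499.

4.5e-3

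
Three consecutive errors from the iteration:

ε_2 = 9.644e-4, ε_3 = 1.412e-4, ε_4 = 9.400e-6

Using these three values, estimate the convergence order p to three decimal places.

p ≈ ln(ε_4/ε_3) / ln(ε_3/ε_2)
  = ln(9.400e-6/1.412e-4) / ln(1.412e-4/9.644e-4)
  = ln(0.0665722) / ln(0.146412)
  = -2.709468 / -1.921331 ≈ 1.410204

1.410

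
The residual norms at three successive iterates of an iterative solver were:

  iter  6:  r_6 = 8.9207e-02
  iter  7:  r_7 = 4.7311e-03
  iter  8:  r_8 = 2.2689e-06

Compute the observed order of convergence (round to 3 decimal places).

2.602

p ≈ ln(r_8/r_7) / ln(r_7/r_6)
  = ln(2.2689e-06/4.7311e-03) / ln(4.7311e-03/8.9207e-02)
  = ln(0.000479571) / ln(0.0530351)
  = -7.642619 / -2.936801 ≈ 2.602362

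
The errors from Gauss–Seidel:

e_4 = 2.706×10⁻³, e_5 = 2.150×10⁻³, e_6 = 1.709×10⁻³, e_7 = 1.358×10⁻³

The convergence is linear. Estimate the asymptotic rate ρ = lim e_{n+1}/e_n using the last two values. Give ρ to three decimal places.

0.795

ρ ≈ e_7/e_6 = 1.358×10⁻³/1.709×10⁻³ = 0.79462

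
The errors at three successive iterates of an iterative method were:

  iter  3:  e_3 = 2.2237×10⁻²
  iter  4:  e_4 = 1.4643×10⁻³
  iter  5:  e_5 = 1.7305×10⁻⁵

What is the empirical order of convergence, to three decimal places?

p ≈ ln(e_5/e_4) / ln(e_4/e_3)
  = ln(1.7305×10⁻⁵/1.4643×10⁻³) / ln(1.4643×10⁻³/2.2237×10⁻²)
  = ln(0.0118179) / ln(0.0658497)
  = -4.438140 / -2.720380 ≈ 1.631441

1.631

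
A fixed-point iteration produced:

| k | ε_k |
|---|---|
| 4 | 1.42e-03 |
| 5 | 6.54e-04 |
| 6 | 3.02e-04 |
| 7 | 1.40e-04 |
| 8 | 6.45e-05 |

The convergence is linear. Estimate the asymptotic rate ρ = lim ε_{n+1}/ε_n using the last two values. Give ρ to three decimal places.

0.461

ρ ≈ ε_8/ε_7 = 6.45e-05/1.40e-04 = 0.46071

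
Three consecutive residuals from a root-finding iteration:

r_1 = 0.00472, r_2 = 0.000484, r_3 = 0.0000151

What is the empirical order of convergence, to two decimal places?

p ≈ ln(r_3/r_2) / ln(r_2/r_1)
  = ln(0.0000151/0.000484) / ln(0.000484/0.00472)
  = ln(0.0311983) / ln(0.102542)
  = -3.46739 / -2.27748 ≈ 1.52247

1.52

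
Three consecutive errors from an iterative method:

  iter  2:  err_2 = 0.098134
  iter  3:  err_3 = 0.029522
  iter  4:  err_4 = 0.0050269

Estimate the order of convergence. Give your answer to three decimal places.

1.474

p ≈ ln(err_4/err_3) / ln(err_3/err_2)
  = ln(0.0050269/0.029522) / ln(0.029522/0.098134)
  = ln(0.170276) / ln(0.300834)
  = -1.770335 / -1.201197 ≈ 1.473809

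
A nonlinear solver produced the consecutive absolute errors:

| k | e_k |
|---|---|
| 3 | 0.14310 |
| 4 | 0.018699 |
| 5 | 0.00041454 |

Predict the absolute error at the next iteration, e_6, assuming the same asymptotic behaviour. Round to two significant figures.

3.3e-7

First estimate the order: p ≈ ln(e_5/e_4) / ln(e_4/e_3) = ln(0.00041454/0.018699)/ln(0.018699/0.14310) = ln(0.0221691)/ln(0.130671) ≈ 1.8717.
Then e_6 ≈ e_5·(e_5/e_4)^p = 0.00041454·(0.0221691)^1.8717 = 0.00041454·0.000801192 ≈ 3.321e-07.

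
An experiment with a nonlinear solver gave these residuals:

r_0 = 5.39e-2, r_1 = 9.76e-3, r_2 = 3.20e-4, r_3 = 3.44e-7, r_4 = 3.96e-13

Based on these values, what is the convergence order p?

2

Consecutive ratios: r_4/r_3 = 3.96e-13/3.44e-7 = 1.15116e-06, r_3/r_2 = 3.44e-7/3.20e-4 = 0.001075.
p ≈ ln(1.15116e-06)/ln(0.001075) = -13.6747/-6.8354 ≈ 2.00.
So the convergence is quadratic (order 2).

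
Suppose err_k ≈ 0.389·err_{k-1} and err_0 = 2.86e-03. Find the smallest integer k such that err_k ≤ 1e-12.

24

After k steps, err_k ≈ 2.86e-03·0.389^k.
Need 0.389^k ≤ 1e-12/2.86e-03 = 3.4965e-10.
k ≥ ln(3.4965e-10)/ln(0.389) = -21.7741/-0.94418 = 23.061.
Smallest integer k = 24.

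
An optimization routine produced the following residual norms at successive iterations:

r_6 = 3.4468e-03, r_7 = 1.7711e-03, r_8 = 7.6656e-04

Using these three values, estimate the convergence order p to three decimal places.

1.258

p ≈ ln(r_8/r_7) / ln(r_7/r_6)
  = ln(7.6656e-04/1.7711e-03) / ln(1.7711e-03/3.4468e-03)
  = ln(0.432816) / ln(0.513839)
  = -0.837443 / -0.665845 ≈ 1.257715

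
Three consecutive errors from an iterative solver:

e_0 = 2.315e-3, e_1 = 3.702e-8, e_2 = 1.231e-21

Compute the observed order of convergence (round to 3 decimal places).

p ≈ ln(e_2/e_1) / ln(e_1/e_0)
  = ln(1.231e-21/3.702e-8) / ln(3.702e-8/2.315e-3)
  = ln(3.32523e-14) / ln(1.59914e-05)
  = -31.034652 / -11.043459 ≈ 2.810229

2.810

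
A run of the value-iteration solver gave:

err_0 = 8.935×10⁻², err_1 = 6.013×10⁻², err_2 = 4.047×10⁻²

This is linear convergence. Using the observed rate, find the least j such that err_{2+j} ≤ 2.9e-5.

19

Rate ρ ≈ err_2/err_1 = 4.047×10⁻²/6.013×10⁻² = 0.6730.
After j more steps, err_{2+j} ≈ 4.047×10⁻²·ρ^j; need ρ^j ≤ 2.9e-5/4.047×10⁻² = 0.00071658.
j ≥ ln(0.00071658)/ln(0.6730) = -7.2410/-0.39601 = 18.285.
So 19 more iterations are needed.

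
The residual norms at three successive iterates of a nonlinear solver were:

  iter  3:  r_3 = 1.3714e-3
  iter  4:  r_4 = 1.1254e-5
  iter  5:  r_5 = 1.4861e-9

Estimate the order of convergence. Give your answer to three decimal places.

1.860

p ≈ ln(r_5/r_4) / ln(r_4/r_3)
  = ln(1.4861e-9/1.1254e-5) / ln(1.1254e-5/1.3714e-3)
  = ln(0.000132051) / ln(0.00820621)
  = -8.932322 / -4.802864 ≈ 1.859791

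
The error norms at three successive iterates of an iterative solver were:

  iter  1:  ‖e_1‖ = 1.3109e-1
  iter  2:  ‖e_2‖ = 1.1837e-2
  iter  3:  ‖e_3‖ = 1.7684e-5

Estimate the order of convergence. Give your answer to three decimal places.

2.706

p ≈ ln(‖e_3‖/‖e_2‖) / ln(‖e_2‖/‖e_1‖)
  = ln(1.7684e-5/1.1837e-2) / ln(1.1837e-2/1.3109e-1)
  = ln(0.00149396) / ln(0.0902967)
  = -6.506325 / -2.404654 ≈ 2.705722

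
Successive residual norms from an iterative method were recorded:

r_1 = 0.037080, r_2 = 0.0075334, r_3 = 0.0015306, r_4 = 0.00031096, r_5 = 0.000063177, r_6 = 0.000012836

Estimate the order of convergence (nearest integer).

1

Consecutive ratios: r_6/r_5 = 0.000012836/0.000063177 = 0.203175, r_5/r_4 = 0.000063177/0.00031096 = 0.203168.
p ≈ ln(0.203175)/ln(0.203168) = -1.5937/-1.5937 ≈ 1.00.
So the convergence is linear (order 1).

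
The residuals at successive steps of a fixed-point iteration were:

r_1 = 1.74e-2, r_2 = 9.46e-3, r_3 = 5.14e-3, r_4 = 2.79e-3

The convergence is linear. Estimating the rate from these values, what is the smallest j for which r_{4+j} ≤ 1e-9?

25

Rate ρ ≈ r_4/r_3 = 2.79e-3/5.14e-3 = 0.5428.
After j more steps, r_{4+j} ≈ 2.79e-3·ρ^j; need ρ^j ≤ 1e-9/2.79e-3 = 3.58423e-07.
j ≥ ln(3.58423e-07)/ln(0.5428) = -14.8416/-0.61101 = 24.290.
So 25 more iterations are needed.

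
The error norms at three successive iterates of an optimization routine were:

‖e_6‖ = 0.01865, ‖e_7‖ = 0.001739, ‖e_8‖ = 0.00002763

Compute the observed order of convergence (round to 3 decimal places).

p ≈ ln(‖e_8‖/‖e_7‖) / ln(‖e_7‖/‖e_6‖)
  = ln(0.00002763/0.001739) / ln(0.001739/0.01865)
  = ln(0.0158884) / ln(0.093244)
  = -4.142166 / -2.372536 ≈ 1.745881

1.746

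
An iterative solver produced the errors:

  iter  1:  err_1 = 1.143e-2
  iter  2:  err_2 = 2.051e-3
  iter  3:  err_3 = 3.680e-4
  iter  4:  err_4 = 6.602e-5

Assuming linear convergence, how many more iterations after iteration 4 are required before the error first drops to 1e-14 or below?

14

Rate ρ ≈ err_4/err_3 = 6.602e-5/3.680e-4 = 0.1794.
After j more steps, err_{4+j} ≈ 6.602e-5·ρ^j; need ρ^j ≤ 1e-14/6.602e-5 = 1.51469e-10.
j ≥ ln(1.51469e-10)/ln(0.1794) = -22.6106/-1.71814 = 13.160.
So 14 more iterations are needed.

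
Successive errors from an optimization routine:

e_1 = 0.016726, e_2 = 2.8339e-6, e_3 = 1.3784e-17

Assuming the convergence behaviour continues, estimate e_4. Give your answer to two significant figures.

1.6e-51

First estimate the order: p ≈ ln(e_3/e_2) / ln(e_2/e_1) = ln(1.3784e-17/2.8339e-6)/ln(2.8339e-6/0.016726) = ln(4.86397e-12)/ln(0.000169431) ≈ 3.0000.
Then e_4 ≈ e_3·(e_3/e_2)^p = 1.3784e-17·(4.86397e-12)^3.0000 = 1.3784e-17·1.15073e-34 ≈ 1.586e-51.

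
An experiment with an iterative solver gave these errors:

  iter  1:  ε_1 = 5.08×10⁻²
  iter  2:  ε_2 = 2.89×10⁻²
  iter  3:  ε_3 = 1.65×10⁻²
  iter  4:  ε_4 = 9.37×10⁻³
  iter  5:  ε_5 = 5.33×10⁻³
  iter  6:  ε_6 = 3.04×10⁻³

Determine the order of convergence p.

Consecutive ratios: ε_6/ε_5 = 3.04×10⁻³/5.33×10⁻³ = 0.570356, ε_5/ε_4 = 5.33×10⁻³/9.37×10⁻³ = 0.568837.
p ≈ ln(0.570356)/ln(0.568837) = -0.5615/-0.5642 ≈ 1.00.
So the convergence is linear (order 1).

1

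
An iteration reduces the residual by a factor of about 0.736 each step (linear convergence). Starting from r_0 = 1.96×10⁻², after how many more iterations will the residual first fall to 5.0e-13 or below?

After k steps, r_k ≈ 1.96×10⁻²·0.736^k.
Need 0.736^k ≤ 5.0e-13/1.96×10⁻² = 2.55102e-11.
k ≥ ln(2.55102e-11)/ln(0.736) = -24.3919/-0.30653 = 79.574.
Smallest integer k = 80.

80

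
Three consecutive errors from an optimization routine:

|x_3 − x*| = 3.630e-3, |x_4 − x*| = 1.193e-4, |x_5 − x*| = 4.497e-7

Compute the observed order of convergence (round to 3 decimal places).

1.634

p ≈ ln(|x_5 − x*|/|x_4 − x*|) / ln(|x_4 − x*|/|x_3 − x*|)
  = ln(4.497e-7/1.193e-4) / ln(1.193e-4/3.630e-3)
  = ln(0.00376949) / ln(0.032865)
  = -5.580816 / -3.415347 ≈ 1.634041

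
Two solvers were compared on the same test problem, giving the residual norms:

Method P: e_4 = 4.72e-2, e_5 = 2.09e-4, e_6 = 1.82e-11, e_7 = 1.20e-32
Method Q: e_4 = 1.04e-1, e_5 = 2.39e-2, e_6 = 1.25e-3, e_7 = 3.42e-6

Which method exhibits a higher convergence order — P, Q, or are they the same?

Method P: p ≈ ln(1.20e-32/1.82e-11)/ln(1.82e-11/2.09e-4) ≈ 3.00.
Method Q: p ≈ ln(3.42e-6/1.25e-3)/ln(1.25e-3/2.39e-2) ≈ 2.00.
Method P has the higher order (≈3.0 vs ≈2.0).

P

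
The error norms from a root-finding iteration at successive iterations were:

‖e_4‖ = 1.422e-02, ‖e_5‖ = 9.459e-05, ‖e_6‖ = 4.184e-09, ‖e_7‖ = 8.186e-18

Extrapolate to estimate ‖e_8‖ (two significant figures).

First estimate the order: p ≈ ln(‖e_7‖/‖e_6‖) / ln(‖e_6‖/‖e_5‖) = ln(8.186e-18/4.184e-09)/ln(4.184e-09/9.459e-05) = ln(1.9565e-09)/ln(4.4233e-05) ≈ 2.0000.
Then ‖e_8‖ ≈ ‖e_7‖·(‖e_7‖/‖e_6‖)^p = 8.186e-18·(1.9565e-09)^2.0000 = 8.186e-18·3.82789e-18 ≈ 3.134e-35.

3.1e-35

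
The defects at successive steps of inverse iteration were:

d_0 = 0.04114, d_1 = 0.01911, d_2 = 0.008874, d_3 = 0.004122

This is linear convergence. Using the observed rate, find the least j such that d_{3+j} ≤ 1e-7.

14

Rate ρ ≈ d_3/d_2 = 0.004122/0.008874 = 0.4645.
After j more steps, d_{3+j} ≈ 0.004122·ρ^j; need ρ^j ≤ 1e-7/0.004122 = 2.42601e-05.
j ≥ ln(2.42601e-05)/ln(0.4645) = -10.6267/-0.76679 = 13.859.
So 14 more iterations are needed.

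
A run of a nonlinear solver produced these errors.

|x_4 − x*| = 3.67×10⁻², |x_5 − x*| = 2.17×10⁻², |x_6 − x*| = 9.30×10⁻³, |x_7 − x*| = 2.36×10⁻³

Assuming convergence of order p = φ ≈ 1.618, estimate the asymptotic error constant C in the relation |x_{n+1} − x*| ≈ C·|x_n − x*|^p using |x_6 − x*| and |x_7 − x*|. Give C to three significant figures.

4.57

C ≈ |x_7 − x*| / |x_6 − x*|^1.618
  = 2.36×10⁻³ / (9.30×10⁻³)^1.618
  = 2.36×10⁻³ / 0.000516423 ≈ 4.5699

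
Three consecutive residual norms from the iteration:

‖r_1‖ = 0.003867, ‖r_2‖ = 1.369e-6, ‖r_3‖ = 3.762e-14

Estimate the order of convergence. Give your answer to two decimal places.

p ≈ ln(‖r_3‖/‖r_2‖) / ln(‖r_2‖/‖r_1‖)
  = ln(3.762e-14/1.369e-6) / ln(1.369e-6/0.003867)
  = ln(2.74799e-08) / ln(0.000354021)
  = -17.40981 / -7.94615 ≈ 2.19097

2.19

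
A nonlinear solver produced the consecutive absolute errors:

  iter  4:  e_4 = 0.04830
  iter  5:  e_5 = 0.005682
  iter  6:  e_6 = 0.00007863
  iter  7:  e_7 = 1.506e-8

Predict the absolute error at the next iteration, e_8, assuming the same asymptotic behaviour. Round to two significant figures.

5.5e-16

First estimate the order: p ≈ ln(e_7/e_6) / ln(e_6/e_5) = ln(1.506e-8/0.00007863)/ln(0.00007863/0.005682) = ln(0.00019153)/ln(0.0138384) ≈ 2.0000.
Then e_8 ≈ e_7·(e_7/e_6)^p = 1.506e-8·(0.00019153)^2.0000 = 1.506e-8·3.66837e-08 ≈ 5.525e-16.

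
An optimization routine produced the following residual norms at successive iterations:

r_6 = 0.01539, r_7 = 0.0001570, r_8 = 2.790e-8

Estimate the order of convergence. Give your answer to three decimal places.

p ≈ ln(r_8/r_7) / ln(r_7/r_6)
  = ln(2.790e-8/0.0001570) / ln(0.0001570/0.01539)
  = ln(0.000177707) / ln(0.0102014)
  = -8.635374 / -4.585230 ≈ 1.883302

1.883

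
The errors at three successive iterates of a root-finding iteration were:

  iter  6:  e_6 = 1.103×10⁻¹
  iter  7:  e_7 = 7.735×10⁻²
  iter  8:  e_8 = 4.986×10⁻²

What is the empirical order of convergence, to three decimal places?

1.237

p ≈ ln(e_8/e_7) / ln(e_7/e_6)
  = ln(4.986×10⁻²/7.735×10⁻²) / ln(7.735×10⁻²/1.103×10⁻¹)
  = ln(0.644602) / ln(0.701269)
  = -0.439122 / -0.354864 ≈ 1.237437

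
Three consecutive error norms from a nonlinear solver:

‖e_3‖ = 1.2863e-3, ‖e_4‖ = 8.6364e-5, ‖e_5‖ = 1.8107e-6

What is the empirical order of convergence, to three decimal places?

1.431

p ≈ ln(‖e_5‖/‖e_4‖) / ln(‖e_4‖/‖e_3‖)
  = ln(1.8107e-6/8.6364e-5) / ln(8.6364e-5/1.2863e-3)
  = ln(0.0209659) / ln(0.0671414)
  = -3.864858 / -2.700954 ≈ 1.430923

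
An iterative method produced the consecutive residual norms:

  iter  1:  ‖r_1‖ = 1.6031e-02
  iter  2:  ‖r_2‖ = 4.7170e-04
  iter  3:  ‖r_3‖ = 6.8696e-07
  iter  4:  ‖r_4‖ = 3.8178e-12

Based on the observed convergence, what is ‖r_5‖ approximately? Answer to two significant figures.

First estimate the order: p ≈ ln(‖r_4‖/‖r_3‖) / ln(‖r_3‖/‖r_2‖) = ln(3.8178e-12/6.8696e-07)/ln(6.8696e-07/4.7170e-04) = ln(5.55753e-06)/ln(0.00145635) ≈ 1.8525.
Then ‖r_5‖ ≈ ‖r_4‖·(‖r_4‖/‖r_3‖)^p = 3.8178e-12·(5.55753e-06)^1.8525 = 3.8178e-12·1.84032e-10 ≈ 7.026e-22.

7.0e-22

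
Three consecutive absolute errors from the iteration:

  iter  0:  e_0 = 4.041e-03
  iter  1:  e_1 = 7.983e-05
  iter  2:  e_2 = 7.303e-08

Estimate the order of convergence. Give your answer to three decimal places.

p ≈ ln(e_2/e_1) / ln(e_1/e_0)
  = ln(7.303e-08/7.983e-05) / ln(7.983e-05/4.041e-03)
  = ln(0.000914819) / ln(0.019755)
  = -6.996784 / -3.924349 ≈ 1.782916

1.783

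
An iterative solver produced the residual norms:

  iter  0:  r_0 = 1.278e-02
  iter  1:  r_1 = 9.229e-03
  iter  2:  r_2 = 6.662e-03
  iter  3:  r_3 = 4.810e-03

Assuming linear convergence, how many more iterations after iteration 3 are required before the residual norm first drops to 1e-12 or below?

Rate ρ ≈ r_3/r_2 = 4.810e-03/6.662e-03 = 0.7220.
After j more steps, r_{3+j} ≈ 4.810e-03·ρ^j; need ρ^j ≤ 1e-12/4.810e-03 = 2.079e-10.
j ≥ ln(2.079e-10)/ln(0.7220) = -22.2940/-0.32573 = 68.443.
So 69 more iterations are needed.

69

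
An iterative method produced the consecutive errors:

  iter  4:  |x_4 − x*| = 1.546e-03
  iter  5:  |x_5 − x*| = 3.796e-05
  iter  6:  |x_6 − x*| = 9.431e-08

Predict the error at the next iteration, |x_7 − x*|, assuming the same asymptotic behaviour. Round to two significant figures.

5.8e-12

First estimate the order: p ≈ ln(|x_6 − x*|/|x_5 − x*|) / ln(|x_5 − x*|/|x_4 − x*|) = ln(9.431e-08/3.796e-05)/ln(3.796e-05/1.546e-03) = ln(0.00248446)/ln(0.0245537) ≈ 1.6180.
Then |x_7 − x*| ≈ |x_6 − x*|·(|x_6 − x*|/|x_5 − x*|)^p = 9.431e-08·(0.00248446)^1.6180 = 9.431e-08·6.10219e-05 ≈ 5.755e-12.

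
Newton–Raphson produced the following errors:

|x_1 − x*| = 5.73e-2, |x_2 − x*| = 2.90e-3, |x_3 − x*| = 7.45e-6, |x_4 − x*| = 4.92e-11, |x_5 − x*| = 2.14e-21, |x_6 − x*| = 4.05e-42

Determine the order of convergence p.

2

Consecutive ratios: |x_6 − x*|/|x_5 − x*| = 4.05e-42/2.14e-21 = 1.89252e-21, |x_5 − x*|/|x_4 − x*| = 2.14e-21/4.92e-11 = 4.34959e-11.
p ≈ ln(1.89252e-21)/ln(4.34959e-11) = -47.7164/-23.8584 ≈ 2.00.
So the convergence is quadratic (order 2).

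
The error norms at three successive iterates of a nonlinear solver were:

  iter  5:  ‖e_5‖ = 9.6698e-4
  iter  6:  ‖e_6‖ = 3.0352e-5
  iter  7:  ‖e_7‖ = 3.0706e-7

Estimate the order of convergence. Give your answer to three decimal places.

1.327

p ≈ ln(‖e_7‖/‖e_6‖) / ln(‖e_6‖/‖e_5‖)
  = ln(3.0706e-7/3.0352e-5) / ln(3.0352e-5/9.6698e-4)
  = ln(0.0101166) / ln(0.0313884)
  = -4.593578 / -3.461317 ≈ 1.327119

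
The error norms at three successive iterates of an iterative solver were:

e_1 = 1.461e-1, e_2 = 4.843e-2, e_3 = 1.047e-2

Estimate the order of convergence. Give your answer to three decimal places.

1.387

p ≈ ln(e_3/e_2) / ln(e_2/e_1)
  = ln(1.047e-2/4.843e-2) / ln(4.843e-2/1.461e-1)
  = ln(0.216188) / ln(0.331485)
  = -1.531607 / -1.104173 ≈ 1.387108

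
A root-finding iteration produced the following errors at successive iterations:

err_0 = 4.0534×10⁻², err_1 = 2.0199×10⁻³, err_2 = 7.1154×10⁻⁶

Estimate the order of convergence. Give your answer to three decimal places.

p ≈ ln(err_2/err_1) / ln(err_1/err_0)
  = ln(7.1154×10⁻⁶/2.0199×10⁻³) / ln(2.0199×10⁻³/4.0534×10⁻²)
  = ln(0.00352265) / ln(0.0498322)
  = -5.648542 / -2.999094 ≈ 1.883416

1.883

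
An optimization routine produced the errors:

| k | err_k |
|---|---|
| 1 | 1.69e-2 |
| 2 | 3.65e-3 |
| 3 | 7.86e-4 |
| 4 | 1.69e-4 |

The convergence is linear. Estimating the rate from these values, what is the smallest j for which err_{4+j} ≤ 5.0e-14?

15

Rate ρ ≈ err_4/err_3 = 1.69e-4/7.86e-4 = 0.2150.
After j more steps, err_{4+j} ≈ 1.69e-4·ρ^j; need ρ^j ≤ 5.0e-14/1.69e-4 = 2.95858e-10.
j ≥ ln(2.95858e-10)/ln(0.2150) = -21.9411/-1.53712 = 14.274.
So 15 more iterations are needed.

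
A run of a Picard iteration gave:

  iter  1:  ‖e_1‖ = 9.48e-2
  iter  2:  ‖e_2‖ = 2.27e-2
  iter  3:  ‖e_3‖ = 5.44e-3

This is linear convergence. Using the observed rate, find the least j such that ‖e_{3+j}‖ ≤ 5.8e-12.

15

Rate ρ ≈ ‖e_3‖/‖e_2‖ = 5.44e-3/2.27e-2 = 0.2396.
After j more steps, ‖e_{3+j}‖ ≈ 5.44e-3·ρ^j; need ρ^j ≤ 5.8e-12/5.44e-3 = 1.06618e-09.
j ≥ ln(1.06618e-09)/ln(0.2396) = -20.6592/-1.42878 = 14.459.
So 15 more iterations are needed.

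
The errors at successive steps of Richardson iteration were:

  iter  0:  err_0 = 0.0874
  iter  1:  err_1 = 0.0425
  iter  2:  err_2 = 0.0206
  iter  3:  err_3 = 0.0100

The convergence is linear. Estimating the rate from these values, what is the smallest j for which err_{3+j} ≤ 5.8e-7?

14

Rate ρ ≈ err_3/err_2 = 0.0100/0.0206 = 0.4854.
After j more steps, err_{3+j} ≈ 0.0100·ρ^j; need ρ^j ≤ 5.8e-7/0.0100 = 5.8e-05.
j ≥ ln(5.8e-05)/ln(0.4854) = -9.7551/-0.72278 = 13.497.
So 14 more iterations are needed.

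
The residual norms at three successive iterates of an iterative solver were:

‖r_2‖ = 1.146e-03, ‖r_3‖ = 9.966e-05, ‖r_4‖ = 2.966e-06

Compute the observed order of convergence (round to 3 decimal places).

1.439

p ≈ ln(‖r_4‖/‖r_3‖) / ln(‖r_3‖/‖r_2‖)
  = ln(2.966e-06/9.966e-05) / ln(9.966e-05/1.146e-03)
  = ln(0.0297612) / ln(0.0869634)
  = -3.514550 / -2.442268 ≈ 1.439052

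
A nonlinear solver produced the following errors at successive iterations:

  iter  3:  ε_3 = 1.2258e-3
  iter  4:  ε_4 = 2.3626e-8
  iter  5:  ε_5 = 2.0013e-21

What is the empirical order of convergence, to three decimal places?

p ≈ ln(ε_5/ε_4) / ln(ε_4/ε_3)
  = ln(2.0013e-21/2.3626e-8) / ln(2.3626e-8/1.2258e-3)
  = ln(8.47075e-14) / ln(1.92739e-05)
  = -30.099572 / -10.856759 ≈ 2.772427

2.772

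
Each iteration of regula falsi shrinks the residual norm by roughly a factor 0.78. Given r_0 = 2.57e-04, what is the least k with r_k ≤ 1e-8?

After k steps, r_k ≈ 2.57e-04·0.78^k.
Need 0.78^k ≤ 1e-8/2.57e-04 = 3.89105e-05.
k ≥ ln(3.89105e-05)/ln(0.78) = -10.1542/-0.24846 = 40.869.
Smallest integer k = 41.

41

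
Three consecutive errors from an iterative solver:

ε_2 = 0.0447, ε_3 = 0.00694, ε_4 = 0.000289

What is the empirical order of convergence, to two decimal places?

1.71

p ≈ ln(ε_4/ε_3) / ln(ε_3/ε_2)
  = ln(0.000289/0.00694) / ln(0.00694/0.0447)
  = ln(0.0416427) / ln(0.155257)
  = -3.17863 / -1.86267 ≈ 1.70649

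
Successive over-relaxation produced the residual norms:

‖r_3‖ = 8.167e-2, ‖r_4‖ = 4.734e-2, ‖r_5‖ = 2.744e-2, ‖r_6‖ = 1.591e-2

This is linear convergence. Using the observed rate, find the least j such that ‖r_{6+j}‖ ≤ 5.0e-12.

Rate ρ ≈ ‖r_6‖/‖r_5‖ = 1.591e-2/2.744e-2 = 0.5798.
After j more steps, ‖r_{6+j}‖ ≈ 1.591e-2·ρ^j; need ρ^j ≤ 5.0e-12/1.591e-2 = 3.14268e-10.
j ≥ ln(3.14268e-10)/ln(0.5798) = -21.8808/-0.54507 = 40.143.
So 41 more iterations are needed.

41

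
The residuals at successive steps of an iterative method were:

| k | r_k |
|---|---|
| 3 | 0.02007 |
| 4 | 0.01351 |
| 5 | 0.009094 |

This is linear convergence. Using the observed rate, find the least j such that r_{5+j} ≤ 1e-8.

Rate ρ ≈ r_5/r_4 = 0.009094/0.01351 = 0.6731.
After j more steps, r_{5+j} ≈ 0.009094·ρ^j; need ρ^j ≤ 1e-8/0.009094 = 1.09963e-06.
j ≥ ln(1.09963e-06)/ln(0.6731) = -13.7205/-0.39586 = 34.660.
So 35 more iterations are needed.

35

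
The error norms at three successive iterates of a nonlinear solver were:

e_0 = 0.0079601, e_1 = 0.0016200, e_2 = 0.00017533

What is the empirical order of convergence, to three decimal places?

1.397

p ≈ ln(e_2/e_1) / ln(e_1/e_0)
  = ln(0.00017533/0.0016200) / ln(0.0016200/0.0079601)
  = ln(0.108228) / ln(0.203515)
  = -2.223515 / -1.592016 ≈ 1.396666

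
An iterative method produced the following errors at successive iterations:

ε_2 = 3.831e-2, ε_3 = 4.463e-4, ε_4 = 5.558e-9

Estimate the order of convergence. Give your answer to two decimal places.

p ≈ ln(ε_4/ε_3) / ln(ε_3/ε_2)
  = ln(5.558e-9/4.463e-4) / ln(4.463e-4/3.831e-2)
  = ln(1.24535e-05) / ln(0.0116497)
  = -11.29351 / -4.45247 ≈ 2.53646

2.54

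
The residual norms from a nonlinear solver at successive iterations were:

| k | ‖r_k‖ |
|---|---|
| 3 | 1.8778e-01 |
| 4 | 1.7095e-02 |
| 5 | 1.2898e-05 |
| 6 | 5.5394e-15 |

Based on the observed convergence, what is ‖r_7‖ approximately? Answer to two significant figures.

4.4e-43

First estimate the order: p ≈ ln(‖r_6‖/‖r_5‖) / ln(‖r_5‖/‖r_4‖) = ln(5.5394e-15/1.2898e-05)/ln(1.2898e-05/1.7095e-02) = ln(4.29477e-10)/ln(0.00075449) ≈ 3.0000.
Then ‖r_7‖ ≈ ‖r_6‖·(‖r_6‖/‖r_5‖)^p = 5.5394e-15·(4.29477e-10)^3.0000 = 5.5394e-15·7.92172e-29 ≈ 4.388e-43.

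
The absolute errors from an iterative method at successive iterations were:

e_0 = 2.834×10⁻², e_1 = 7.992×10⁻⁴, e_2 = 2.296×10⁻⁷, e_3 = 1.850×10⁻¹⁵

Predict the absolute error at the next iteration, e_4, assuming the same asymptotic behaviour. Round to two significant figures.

5.9e-34

First estimate the order: p ≈ ln(e_3/e_2) / ln(e_2/e_1) = ln(1.850×10⁻¹⁵/2.296×10⁻⁷)/ln(2.296×10⁻⁷/7.992×10⁻⁴) = ln(8.05749e-09)/ln(0.000287287) ≈ 2.2853.
Then e_4 ≈ e_3·(e_3/e_2)^p = 1.850×10⁻¹⁵·(8.05749e-09)^2.2853 = 1.850×10⁻¹⁵·3.18595e-19 ≈ 5.894e-34.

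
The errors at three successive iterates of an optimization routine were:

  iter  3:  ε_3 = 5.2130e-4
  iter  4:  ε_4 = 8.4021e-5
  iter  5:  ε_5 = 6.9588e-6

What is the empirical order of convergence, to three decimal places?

1.365

p ≈ ln(ε_5/ε_4) / ln(ε_4/ε_3)
  = ln(6.9588e-6/8.4021e-5) / ln(8.4021e-5/5.2130e-4)
  = ln(0.0828222) / ln(0.161176)
  = -2.491059 / -1.825258 ≈ 1.364771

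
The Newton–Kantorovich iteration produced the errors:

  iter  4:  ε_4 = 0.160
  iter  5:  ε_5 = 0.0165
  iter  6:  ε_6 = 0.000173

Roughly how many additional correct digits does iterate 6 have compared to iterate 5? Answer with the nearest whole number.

2

Digits gained ≈ log₁₀(ε_5/ε_6) = log₁₀(0.0165/0.000173) = log₁₀(95.3757) ≈ 1.979.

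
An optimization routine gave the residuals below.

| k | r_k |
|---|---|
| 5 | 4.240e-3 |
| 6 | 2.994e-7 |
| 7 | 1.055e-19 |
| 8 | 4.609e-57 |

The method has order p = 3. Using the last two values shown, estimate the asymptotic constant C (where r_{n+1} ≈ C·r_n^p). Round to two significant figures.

C ≈ r_8 / r_7^3
  = 4.609e-57 / (1.055e-19)^3
  = 4.609e-57 / 1.17424e-57 ≈ 3.9251

3.9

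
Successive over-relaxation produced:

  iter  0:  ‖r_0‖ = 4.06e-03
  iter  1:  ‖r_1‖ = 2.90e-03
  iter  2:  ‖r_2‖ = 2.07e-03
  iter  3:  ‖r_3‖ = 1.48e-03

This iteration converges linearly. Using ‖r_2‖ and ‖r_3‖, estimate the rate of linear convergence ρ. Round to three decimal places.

ρ ≈ ‖r_3‖/‖r_2‖ = 1.48e-03/2.07e-03 = 0.71498

0.715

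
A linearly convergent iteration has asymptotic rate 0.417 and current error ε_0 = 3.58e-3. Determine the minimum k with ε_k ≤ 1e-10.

20

After k steps, ε_k ≈ 3.58e-3·0.417^k.
Need 0.417^k ≤ 1e-10/3.58e-3 = 2.7933e-08.
k ≥ ln(2.7933e-08)/ln(0.417) = -17.3935/-0.87467 = 19.886.
Smallest integer k = 20.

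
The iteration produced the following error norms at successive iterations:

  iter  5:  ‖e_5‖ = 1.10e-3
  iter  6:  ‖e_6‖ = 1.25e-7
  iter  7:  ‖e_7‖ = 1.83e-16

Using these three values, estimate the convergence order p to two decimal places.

p ≈ ln(‖e_7‖/‖e_6‖) / ln(‖e_6‖/‖e_5‖)
  = ln(1.83e-16/1.25e-7) / ln(1.25e-7/1.10e-3)
  = ln(1.464e-09) / ln(0.000113636)
  = -20.34209 / -9.08251 ≈ 2.23970

2.24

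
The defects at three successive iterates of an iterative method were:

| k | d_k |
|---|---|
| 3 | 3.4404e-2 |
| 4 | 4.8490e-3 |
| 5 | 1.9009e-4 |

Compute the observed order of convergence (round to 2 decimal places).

1.65

p ≈ ln(d_5/d_4) / ln(d_4/d_3)
  = ln(1.9009e-4/4.8490e-3) / ln(4.8490e-3/3.4404e-2)
  = ln(0.0392019) / ln(0.140943)
  = -3.23903 / -1.95940 ≈ 1.65307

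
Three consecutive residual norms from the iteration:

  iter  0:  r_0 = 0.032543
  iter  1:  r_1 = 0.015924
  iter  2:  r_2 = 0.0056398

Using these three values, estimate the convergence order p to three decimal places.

p ≈ ln(r_2/r_1) / ln(r_1/r_0)
  = ln(0.0056398/0.015924) / ln(0.015924/0.032543)
  = ln(0.35417) / ln(0.489322)
  = -1.037978 / -0.714735 ≈ 1.452256

1.452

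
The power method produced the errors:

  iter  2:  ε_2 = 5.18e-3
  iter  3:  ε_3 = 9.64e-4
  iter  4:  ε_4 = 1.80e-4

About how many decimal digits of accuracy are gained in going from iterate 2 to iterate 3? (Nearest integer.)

1

Digits gained ≈ log₁₀(ε_2/ε_3) = log₁₀(5.18e-3/9.64e-4) = log₁₀(5.37344) ≈ 0.730.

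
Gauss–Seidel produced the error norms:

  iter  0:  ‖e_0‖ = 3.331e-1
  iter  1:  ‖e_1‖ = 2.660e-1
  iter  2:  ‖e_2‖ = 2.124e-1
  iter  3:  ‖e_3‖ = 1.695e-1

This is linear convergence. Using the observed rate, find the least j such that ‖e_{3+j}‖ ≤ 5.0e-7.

Rate ρ ≈ ‖e_3‖/‖e_2‖ = 1.695e-1/2.124e-1 = 0.7980.
After j more steps, ‖e_{3+j}‖ ≈ 1.695e-1·ρ^j; need ρ^j ≤ 5.0e-7/1.695e-1 = 2.94985e-06.
j ≥ ln(2.94985e-06)/ln(0.7980) = -12.7338/-0.22565 = 56.432.
So 57 more iterations are needed.

57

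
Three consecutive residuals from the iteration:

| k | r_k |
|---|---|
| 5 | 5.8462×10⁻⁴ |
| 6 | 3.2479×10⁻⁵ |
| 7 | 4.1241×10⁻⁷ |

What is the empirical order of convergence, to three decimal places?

p ≈ ln(r_7/r_6) / ln(r_6/r_5)
  = ln(4.1241×10⁻⁷/3.2479×10⁻⁵) / ln(3.2479×10⁻⁵/5.8462×10⁻⁴)
  = ln(0.0126977) / ln(0.0555557)
  = -4.366334 / -2.890369 ≈ 1.510649

1.511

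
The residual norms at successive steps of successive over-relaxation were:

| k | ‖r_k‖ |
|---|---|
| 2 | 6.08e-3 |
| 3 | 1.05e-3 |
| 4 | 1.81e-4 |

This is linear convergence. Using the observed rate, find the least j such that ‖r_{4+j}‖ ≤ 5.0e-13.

12

Rate ρ ≈ ‖r_4‖/‖r_3‖ = 1.81e-4/1.05e-3 = 0.1724.
After j more steps, ‖r_{4+j}‖ ≈ 1.81e-4·ρ^j; need ρ^j ≤ 5.0e-13/1.81e-4 = 2.76243e-09.
j ≥ ln(2.76243e-09)/ln(0.1724) = -19.7072/-1.75794 = 11.210.
So 12 more iterations are needed.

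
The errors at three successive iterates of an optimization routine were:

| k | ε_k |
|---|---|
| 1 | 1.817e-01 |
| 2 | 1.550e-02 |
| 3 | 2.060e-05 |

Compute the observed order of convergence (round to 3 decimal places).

p ≈ ln(ε_3/ε_2) / ln(ε_2/ε_1)
  = ln(2.060e-05/1.550e-02) / ln(1.550e-02/1.817e-01)
  = ln(0.00132903) / ln(0.0853054)
  = -6.623306 / -2.461518 ≈ 2.690740

2.691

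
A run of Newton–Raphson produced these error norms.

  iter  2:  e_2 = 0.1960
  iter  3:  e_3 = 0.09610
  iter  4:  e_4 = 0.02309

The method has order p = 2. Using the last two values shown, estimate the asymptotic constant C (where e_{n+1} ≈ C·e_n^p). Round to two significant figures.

2.5

C ≈ e_4 / e_3^2
  = 0.02309 / (0.09610)^2
  = 0.02309 / 0.00923521 ≈ 2.5002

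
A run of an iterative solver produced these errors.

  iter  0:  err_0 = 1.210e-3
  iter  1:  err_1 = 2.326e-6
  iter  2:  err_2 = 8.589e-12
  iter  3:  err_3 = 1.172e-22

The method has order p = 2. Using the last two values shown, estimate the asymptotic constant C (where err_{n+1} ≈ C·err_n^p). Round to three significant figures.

1.59

C ≈ err_3 / err_2^2
  = 1.172e-22 / (8.589e-12)^2
  = 1.172e-22 / 7.37709e-23 ≈ 1.5887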